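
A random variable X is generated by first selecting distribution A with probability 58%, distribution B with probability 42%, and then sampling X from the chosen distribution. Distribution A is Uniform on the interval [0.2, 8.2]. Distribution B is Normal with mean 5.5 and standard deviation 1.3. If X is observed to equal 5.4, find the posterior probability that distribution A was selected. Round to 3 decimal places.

0.361

Likelihoods f(5.4 | ·): A: 0.125; B: 0.305972.
Posterior ∝ prior × likelihood. Numerator for A: 0.58·0.125 = 0.0725.
Normalizing constant: 0.58·0.125 + 0.42·0.305972 = 0.201008.
P(A | observation) = 0.0725 / 0.201008 = 0.360682.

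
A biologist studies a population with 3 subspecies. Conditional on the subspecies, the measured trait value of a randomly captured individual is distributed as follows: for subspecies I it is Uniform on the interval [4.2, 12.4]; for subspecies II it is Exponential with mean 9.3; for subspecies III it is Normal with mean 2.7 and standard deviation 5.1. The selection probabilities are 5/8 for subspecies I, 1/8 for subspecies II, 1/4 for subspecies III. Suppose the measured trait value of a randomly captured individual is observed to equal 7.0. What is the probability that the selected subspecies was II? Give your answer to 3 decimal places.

Likelihoods f(7.0 | ·): I: 0.121951; II: 0.0506557; III: 0.0548244.
Posterior ∝ prior × likelihood. Numerator for II: 0.125·0.0506557 = 0.00633197.
Normalizing constant: 0.625·0.121951 + 0.125·0.0506557 + 0.25·0.0548244 = 0.0962576.
P(II | observation) = 0.00633197 / 0.0962576 = 0.0657815.

0.066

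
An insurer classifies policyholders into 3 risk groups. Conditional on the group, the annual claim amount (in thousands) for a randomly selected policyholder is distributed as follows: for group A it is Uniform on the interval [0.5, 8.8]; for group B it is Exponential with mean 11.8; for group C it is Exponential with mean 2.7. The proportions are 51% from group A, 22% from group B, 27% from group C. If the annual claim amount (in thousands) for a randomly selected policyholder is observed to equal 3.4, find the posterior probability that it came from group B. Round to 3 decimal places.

0.135

Likelihoods f(3.4 | ·): A: 0.120482; B: 0.0635305; C: 0.105135.
Posterior ∝ prior × likelihood. Numerator for B: 0.22·0.0635305 = 0.0139767.
Normalizing constant: 0.51·0.120482 + 0.22·0.0635305 + 0.27·0.105135 = 0.103809.
P(B | observation) = 0.0139767 / 0.103809 = 0.134639.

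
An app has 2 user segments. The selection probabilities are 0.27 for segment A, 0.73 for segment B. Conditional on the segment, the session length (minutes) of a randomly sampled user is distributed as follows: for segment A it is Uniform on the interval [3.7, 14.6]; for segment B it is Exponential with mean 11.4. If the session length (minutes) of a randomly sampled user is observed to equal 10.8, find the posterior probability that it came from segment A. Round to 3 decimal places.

Likelihoods f(10.8 | ·): A: 0.0917431; B: 0.034014.
Posterior ∝ prior × likelihood. Numerator for A: 0.27·0.0917431 = 0.0247706.
Normalizing constant: 0.27·0.0917431 + 0.73·0.034014 = 0.0496009.
P(A | observation) = 0.0247706 / 0.0496009 = 0.499399.

0.499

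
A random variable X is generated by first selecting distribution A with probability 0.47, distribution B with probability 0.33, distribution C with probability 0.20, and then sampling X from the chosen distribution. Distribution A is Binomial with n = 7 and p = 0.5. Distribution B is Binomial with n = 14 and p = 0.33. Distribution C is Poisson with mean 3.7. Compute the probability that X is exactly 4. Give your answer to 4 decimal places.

0.2385

Conditional on each component, P(X = 4): A: 0.273438; B: 0.21639; C: 0.193066.
By total probability, P(X = 4) = 0.47·0.273438 + 0.33·0.21639 + 0.2·0.193066 = 0.238538.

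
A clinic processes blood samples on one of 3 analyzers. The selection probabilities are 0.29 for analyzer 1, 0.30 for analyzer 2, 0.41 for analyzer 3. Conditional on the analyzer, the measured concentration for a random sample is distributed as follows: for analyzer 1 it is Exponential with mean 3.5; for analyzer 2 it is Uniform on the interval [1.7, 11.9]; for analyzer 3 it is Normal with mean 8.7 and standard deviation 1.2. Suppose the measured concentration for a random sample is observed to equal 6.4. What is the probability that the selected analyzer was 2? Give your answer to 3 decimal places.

Likelihoods f(6.4 | ·): 1: 0.045898; 2: 0.0980392; 3: 0.0529681.
Posterior ∝ prior × likelihood. Numerator for 2: 0.3·0.0980392 = 0.0294118.
Normalizing constant: 0.29·0.045898 + 0.3·0.0980392 + 0.41·0.0529681 = 0.0644391.
P(2 | observation) = 0.0294118 / 0.0644391 = 0.456427.

0.456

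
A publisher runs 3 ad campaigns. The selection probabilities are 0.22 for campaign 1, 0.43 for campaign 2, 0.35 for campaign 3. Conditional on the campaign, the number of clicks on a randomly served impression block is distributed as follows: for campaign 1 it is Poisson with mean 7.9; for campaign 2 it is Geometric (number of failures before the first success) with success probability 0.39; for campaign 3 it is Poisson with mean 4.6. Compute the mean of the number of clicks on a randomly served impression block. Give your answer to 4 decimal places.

4.0206

Component means — 1: 7.9; 2: 1.5641; 3: 4.6.
E[X] = 0.22·7.9 + 0.43·1.5641 + 0.35·4.6 = 4.02056.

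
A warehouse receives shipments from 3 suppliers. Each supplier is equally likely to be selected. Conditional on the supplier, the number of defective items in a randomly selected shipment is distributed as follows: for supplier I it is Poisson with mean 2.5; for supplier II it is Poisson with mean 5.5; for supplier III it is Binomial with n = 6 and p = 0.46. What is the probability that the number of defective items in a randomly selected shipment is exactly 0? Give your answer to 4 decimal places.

0.0370

Conditional on each supplier, P(X = 0): I: 0.082085; II: 0.00408677; III: 0.0247949.
By total probability, P(X = 0) = 0.333333·0.082085 + 0.333333·0.00408677 + 0.333333·0.0247949 = 0.0369889.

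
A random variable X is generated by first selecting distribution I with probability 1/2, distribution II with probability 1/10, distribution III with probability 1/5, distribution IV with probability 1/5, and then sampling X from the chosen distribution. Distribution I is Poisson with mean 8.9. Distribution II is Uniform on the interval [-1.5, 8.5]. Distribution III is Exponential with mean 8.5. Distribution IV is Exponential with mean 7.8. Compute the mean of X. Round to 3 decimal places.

Component means — I: 8.9; II: 3.5; III: 8.5; IV: 7.8.
E[X] = 0.5·8.9 + 0.1·3.5 + 0.2·8.5 + 0.2·7.8 = 8.06.

8.060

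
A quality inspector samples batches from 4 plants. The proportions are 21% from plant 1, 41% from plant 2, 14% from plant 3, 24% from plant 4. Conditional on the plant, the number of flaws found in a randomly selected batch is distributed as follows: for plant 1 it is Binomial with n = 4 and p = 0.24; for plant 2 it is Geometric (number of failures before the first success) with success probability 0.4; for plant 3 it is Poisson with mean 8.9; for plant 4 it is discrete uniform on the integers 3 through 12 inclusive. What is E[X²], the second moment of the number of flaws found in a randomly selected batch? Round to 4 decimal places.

30.6222

For each component E[X²] = Var + (mean)², giving 1: 1.6512; 2: 6; 3: 88.11; 4: 64.5.
Overall E[X²] = 0.21·1.6512 + 0.41·6 + 0.14·88.11 + 0.24·64.5 = 30.6222.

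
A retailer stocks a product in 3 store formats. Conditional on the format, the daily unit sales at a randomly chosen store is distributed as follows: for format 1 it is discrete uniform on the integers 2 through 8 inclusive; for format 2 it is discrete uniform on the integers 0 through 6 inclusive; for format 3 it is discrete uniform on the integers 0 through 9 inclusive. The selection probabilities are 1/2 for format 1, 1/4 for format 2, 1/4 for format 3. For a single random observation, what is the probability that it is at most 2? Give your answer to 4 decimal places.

0.2536

Conditional on each format, P(X ≤ 2): 1: 0.142857; 2: 0.428571; 3: 0.3.
By total probability, P(X ≤ 2) = 0.5·0.142857 + 0.25·0.428571 + 0.25·0.3 = 0.253571.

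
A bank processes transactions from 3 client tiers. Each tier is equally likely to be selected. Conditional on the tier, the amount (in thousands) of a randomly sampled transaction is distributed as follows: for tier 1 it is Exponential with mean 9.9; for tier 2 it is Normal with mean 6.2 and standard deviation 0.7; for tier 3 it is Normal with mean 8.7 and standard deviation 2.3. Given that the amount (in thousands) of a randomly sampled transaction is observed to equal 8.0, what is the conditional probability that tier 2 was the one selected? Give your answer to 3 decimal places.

0.090

Likelihoods f(8.0 | ·): 1: 0.0450215; 2: 0.0208921; 3: 0.165603.
Posterior ∝ prior × likelihood. Numerator for 2: 0.333333·0.0208921 = 0.00696402.
Normalizing constant: 0.333333·0.0450215 + 0.333333·0.0208921 + 0.333333·0.165603 = 0.0771722.
P(2 | observation) = 0.00696402 / 0.0771722 = 0.09024.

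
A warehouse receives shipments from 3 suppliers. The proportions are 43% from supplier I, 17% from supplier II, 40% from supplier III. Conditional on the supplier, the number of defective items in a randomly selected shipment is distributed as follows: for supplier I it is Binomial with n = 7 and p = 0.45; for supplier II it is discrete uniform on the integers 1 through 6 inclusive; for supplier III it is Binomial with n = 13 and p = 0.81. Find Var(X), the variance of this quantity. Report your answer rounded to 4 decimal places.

14.7785

Per component, I: μ=3.15, E[X²]=11.655; II: μ=3.5, E[X²]=15.1667; III: μ=10.53, E[X²]=112.882.
E[X] = 0.43·3.15 + 0.17·3.5 + 0.4·10.53 = 6.1615.
E[X²] = 0.43·11.655 + 0.17·15.1667 + 0.4·112.882 = 52.7426.
Var(X) = E[X²] − (E[X])² = 52.7426 − 37.9641 = 14.7785.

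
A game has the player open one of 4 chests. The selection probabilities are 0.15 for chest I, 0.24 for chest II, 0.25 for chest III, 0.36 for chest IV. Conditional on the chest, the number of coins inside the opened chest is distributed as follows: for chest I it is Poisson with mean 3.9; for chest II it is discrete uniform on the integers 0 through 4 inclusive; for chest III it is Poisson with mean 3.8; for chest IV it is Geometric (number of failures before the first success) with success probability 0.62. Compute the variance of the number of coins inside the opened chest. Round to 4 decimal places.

4.3595

Per component, I: μ=3.9, E[X²]=19.11; II: μ=2, E[X²]=6; III: μ=3.8, E[X²]=18.24; IV: μ=0.612903, E[X²]=1.3642.
E[X] = 0.15·3.9 + 0.24·2 + 0.25·3.8 + 0.36·0.612903 = 2.23565.
E[X²] = 0.15·19.11 + 0.24·6 + 0.25·18.24 + 0.36·1.3642 = 9.35761.
Var(X) = E[X²] − (E[X])² = 9.35761 − 4.99811 = 4.3595.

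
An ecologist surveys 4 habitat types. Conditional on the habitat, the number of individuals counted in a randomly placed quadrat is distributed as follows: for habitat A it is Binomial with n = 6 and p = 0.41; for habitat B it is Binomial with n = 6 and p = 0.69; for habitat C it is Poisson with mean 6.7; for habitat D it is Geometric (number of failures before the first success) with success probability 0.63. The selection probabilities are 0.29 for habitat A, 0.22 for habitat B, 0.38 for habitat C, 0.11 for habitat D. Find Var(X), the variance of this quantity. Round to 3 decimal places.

8.040

Per component, A: μ=2.46, E[X²]=7.503; B: μ=4.14, E[X²]=18.423; C: μ=6.7, E[X²]=51.59; D: μ=0.587302, E[X²]=1.27715.
E[X] = 0.29·2.46 + 0.22·4.14 + 0.38·6.7 + 0.11·0.587302 = 4.2348.
E[X²] = 0.29·7.503 + 0.22·18.423 + 0.38·51.59 + 0.11·1.27715 = 25.9736.
Var(X) = E[X²] − (E[X])² = 25.9736 − 17.9336 = 8.04006.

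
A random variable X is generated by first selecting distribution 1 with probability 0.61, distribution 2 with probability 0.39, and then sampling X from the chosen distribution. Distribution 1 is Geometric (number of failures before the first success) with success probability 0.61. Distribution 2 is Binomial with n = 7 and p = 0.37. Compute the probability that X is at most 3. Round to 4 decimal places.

Conditional on each component, P(X ≤ 3): 1: 0.976866; 2: 0.765918.
By total probability, P(X ≤ 3) = 0.61·0.976866 + 0.39·0.765918 = 0.894596.

0.8946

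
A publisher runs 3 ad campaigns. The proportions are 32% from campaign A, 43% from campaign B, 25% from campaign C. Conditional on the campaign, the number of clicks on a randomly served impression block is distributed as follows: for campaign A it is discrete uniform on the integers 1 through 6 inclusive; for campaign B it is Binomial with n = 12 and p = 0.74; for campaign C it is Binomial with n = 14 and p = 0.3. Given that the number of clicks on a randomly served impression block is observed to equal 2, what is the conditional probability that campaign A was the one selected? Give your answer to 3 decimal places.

Likelihoods P(X=2 | ·): A: 0.166667; B: 5.102e-05; C: 0.11336.
Posterior ∝ prior × likelihood. Numerator for A: 0.32·0.166667 = 0.0533333.
Normalizing constant: 0.32·0.166667 + 0.43·5.102e-05 + 0.25·0.11336 = 0.0816953.
P(A | observation) = 0.0533333 / 0.0816953 = 0.652832.

0.653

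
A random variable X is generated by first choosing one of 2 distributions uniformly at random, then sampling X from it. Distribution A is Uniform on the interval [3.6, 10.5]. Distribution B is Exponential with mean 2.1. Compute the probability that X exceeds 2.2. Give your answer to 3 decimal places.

Conditional on each component, P(X > 2.2): A: 1; B: 0.350772.
By total probability, P(X > 2.2) = 0.5·1 + 0.5·0.350772 = 0.675386.

0.675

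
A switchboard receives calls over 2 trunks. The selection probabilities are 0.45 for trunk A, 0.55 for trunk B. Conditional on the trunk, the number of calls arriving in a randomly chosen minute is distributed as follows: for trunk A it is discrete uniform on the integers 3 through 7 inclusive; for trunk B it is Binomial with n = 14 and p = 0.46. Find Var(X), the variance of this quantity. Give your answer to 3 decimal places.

Per component, A: μ=5, E[X²]=27; B: μ=6.44, E[X²]=44.9512.
E[X] = 0.45·5 + 0.55·6.44 = 5.792.
E[X²] = 0.45·27 + 0.55·44.9512 = 36.8732.
Var(X) = E[X²] − (E[X])² = 36.8732 − 33.5473 = 3.3259.

3.326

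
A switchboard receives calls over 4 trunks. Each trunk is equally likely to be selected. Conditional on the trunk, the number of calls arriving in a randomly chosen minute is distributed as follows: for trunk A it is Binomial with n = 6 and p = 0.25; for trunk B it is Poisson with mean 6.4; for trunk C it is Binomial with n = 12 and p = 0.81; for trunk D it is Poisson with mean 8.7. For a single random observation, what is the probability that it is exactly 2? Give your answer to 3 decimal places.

Conditional on each trunk, P(X = 2): A: 0.296631; B: 0.0340287; C: 2.65491e-06; D: 0.00630444.
By total probability, P(X = 2) = 0.25·0.296631 + 0.25·0.0340287 + 0.25·2.65491e-06 + 0.25·0.00630444 = 0.0842417.

0.084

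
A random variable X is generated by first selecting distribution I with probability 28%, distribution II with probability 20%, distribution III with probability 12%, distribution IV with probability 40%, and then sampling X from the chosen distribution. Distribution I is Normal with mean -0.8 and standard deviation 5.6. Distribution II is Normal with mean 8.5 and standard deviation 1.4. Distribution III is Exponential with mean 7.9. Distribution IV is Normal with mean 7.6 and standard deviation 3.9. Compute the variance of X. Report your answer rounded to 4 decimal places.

Per component, I: μ=-0.8, E[X²]=32; II: μ=8.5, E[X²]=74.21; III: μ=7.9, E[X²]=124.82; IV: μ=7.6, E[X²]=72.97.
E[X] = 0.28·-0.8 + 0.2·8.5 + 0.12·7.9 + 0.4·7.6 = 5.464.
E[X²] = 0.28·32 + 0.2·74.21 + 0.12·124.82 + 0.4·72.97 = 67.9684.
Var(X) = E[X²] − (E[X])² = 67.9684 − 29.8553 = 38.1131.

38.1131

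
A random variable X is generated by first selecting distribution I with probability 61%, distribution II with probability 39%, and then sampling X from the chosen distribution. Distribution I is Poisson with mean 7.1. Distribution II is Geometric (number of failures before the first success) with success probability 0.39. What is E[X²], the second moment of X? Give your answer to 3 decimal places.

37.599

For each component E[X²] = Var + (mean)², giving I: 57.51; II: 6.45694.
Overall E[X²] = 0.61·57.51 + 0.39·6.45694 = 37.5993.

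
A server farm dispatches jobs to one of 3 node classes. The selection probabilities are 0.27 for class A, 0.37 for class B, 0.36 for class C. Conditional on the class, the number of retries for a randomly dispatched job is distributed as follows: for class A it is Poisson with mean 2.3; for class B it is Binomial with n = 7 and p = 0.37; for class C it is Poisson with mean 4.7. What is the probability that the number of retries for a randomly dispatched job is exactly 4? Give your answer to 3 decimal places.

0.159

Conditional on each class, P(X = 4): A: 0.116902; B: 0.16402; C: 0.184925.
By total probability, P(X = 4) = 0.27·0.116902 + 0.37·0.16402 + 0.36·0.184925 = 0.158824.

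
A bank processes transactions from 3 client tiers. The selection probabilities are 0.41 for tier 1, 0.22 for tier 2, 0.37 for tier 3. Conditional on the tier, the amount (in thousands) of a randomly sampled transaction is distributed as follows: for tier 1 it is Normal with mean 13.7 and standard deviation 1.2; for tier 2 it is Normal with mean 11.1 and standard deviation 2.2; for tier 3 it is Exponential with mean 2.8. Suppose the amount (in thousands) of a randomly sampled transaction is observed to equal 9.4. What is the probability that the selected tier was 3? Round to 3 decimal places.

0.134

Likelihoods f(9.4 | ·): 1: 0.000541375; 2: 0.134532; 3: 0.0124409.
Posterior ∝ prior × likelihood. Numerator for 3: 0.37·0.0124409 = 0.00460315.
Normalizing constant: 0.41·0.000541375 + 0.22·0.134532 + 0.37·0.0124409 = 0.0344223.
P(3 | observation) = 0.00460315 / 0.0344223 = 0.133726.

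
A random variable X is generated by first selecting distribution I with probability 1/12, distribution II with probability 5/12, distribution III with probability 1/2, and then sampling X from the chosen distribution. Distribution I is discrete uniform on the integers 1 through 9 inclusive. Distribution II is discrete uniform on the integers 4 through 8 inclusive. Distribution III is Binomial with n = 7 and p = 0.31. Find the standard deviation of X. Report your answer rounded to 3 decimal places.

2.358

Per component, I: μ=5, E[X²]=31.6667; II: μ=6, E[X²]=38; III: μ=2.17, E[X²]=6.2062.
E[X] = 0.0833333·5 + 0.416667·6 + 0.5·2.17 = 4.00167.
E[X²] = 0.0833333·31.6667 + 0.416667·38 + 0.5·6.2062 = 21.5753.
Var(X) = E[X²] − (E[X])² = 21.5753 − 16.0133 = 5.56199.
SD(X) = √5.56199 = 2.35839.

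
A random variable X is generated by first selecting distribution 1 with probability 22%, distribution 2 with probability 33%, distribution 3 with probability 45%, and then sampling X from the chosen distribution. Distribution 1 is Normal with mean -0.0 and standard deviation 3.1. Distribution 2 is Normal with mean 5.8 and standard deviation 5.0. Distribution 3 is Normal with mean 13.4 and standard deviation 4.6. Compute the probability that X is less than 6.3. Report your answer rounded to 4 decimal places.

0.4211

Conditional on each component, P(X < 6.3): 1: 0.978936; 2: 0.539828; 3: 0.0613574.
By total probability, P(X < 6.3) = 0.22·0.978936 + 0.33·0.539828 + 0.45·0.0613574 = 0.42112.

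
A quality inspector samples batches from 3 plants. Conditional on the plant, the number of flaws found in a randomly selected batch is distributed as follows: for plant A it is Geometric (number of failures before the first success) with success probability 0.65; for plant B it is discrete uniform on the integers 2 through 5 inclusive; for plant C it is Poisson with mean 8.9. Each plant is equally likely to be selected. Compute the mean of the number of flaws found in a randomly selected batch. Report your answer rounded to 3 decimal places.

Component means — A: 0.538462; B: 3.5; C: 8.9.
E[X] = 0.333333·0.538462 + 0.333333·3.5 + 0.333333·8.9 = 4.31282.

4.313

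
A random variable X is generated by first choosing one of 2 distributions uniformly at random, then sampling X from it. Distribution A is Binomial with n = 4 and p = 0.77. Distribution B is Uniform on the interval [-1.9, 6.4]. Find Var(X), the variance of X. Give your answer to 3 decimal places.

Per component, A: μ=3.08, E[X²]=10.1948; B: μ=2.25, E[X²]=10.8033.
E[X] = 0.5·3.08 + 0.5·2.25 = 2.665.
E[X²] = 0.5·10.1948 + 0.5·10.8033 = 10.4991.
Var(X) = E[X²] − (E[X])² = 10.4991 − 7.10222 = 3.39684.

3.397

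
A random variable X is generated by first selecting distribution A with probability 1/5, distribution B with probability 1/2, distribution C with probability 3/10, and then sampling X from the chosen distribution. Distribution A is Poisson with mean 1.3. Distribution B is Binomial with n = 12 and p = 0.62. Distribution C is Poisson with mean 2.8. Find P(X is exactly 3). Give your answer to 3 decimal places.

0.091

Conditional on each component, P(X = 3): A: 0.0997921; B: 0.00866264; C: 0.222484.
By total probability, P(X = 3) = 0.2·0.0997921 + 0.5·0.00866264 + 0.3·0.222484 = 0.0910349.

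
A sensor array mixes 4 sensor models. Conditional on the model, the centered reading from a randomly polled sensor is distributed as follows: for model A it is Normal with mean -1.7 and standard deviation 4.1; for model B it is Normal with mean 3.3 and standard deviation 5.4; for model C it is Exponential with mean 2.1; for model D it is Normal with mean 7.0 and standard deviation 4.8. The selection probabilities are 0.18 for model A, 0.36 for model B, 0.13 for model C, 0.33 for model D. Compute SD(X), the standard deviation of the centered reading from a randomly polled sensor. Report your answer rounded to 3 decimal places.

Per component, A: μ=-1.7, E[X²]=19.7; B: μ=3.3, E[X²]=40.05; C: μ=2.1, E[X²]=8.82; D: μ=7, E[X²]=72.04.
E[X] = 0.18·-1.7 + 0.36·3.3 + 0.13·2.1 + 0.33·7 = 3.465.
E[X²] = 0.18·19.7 + 0.36·40.05 + 0.13·8.82 + 0.33·72.04 = 42.8838.
Var(X) = E[X²] − (E[X])² = 42.8838 − 12.0062 = 30.8776.
SD(X) = √30.8776 = 5.55676.

5.557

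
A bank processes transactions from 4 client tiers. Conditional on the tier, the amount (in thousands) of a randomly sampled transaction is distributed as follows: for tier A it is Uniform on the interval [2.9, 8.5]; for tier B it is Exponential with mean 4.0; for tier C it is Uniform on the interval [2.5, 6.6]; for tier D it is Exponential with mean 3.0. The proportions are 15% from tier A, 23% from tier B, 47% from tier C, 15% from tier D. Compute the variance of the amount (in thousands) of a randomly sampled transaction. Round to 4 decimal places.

Per component, A: μ=5.7, E[X²]=35.1033; B: μ=4, E[X²]=32; C: μ=4.55, E[X²]=22.1033; D: μ=3, E[X²]=18.
E[X] = 0.15·5.7 + 0.23·4 + 0.47·4.55 + 0.15·3 = 4.3635.
E[X²] = 0.15·35.1033 + 0.23·32 + 0.47·22.1033 + 0.15·18 = 25.7141.
Var(X) = E[X²] − (E[X])² = 25.7141 − 19.0401 = 6.67393.

6.6739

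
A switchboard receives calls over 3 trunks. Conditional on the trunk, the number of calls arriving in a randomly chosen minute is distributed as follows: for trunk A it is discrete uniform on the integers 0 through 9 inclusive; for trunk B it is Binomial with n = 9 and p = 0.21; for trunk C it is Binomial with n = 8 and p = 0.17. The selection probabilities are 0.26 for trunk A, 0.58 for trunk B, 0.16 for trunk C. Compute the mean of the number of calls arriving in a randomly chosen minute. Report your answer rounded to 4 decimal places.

Component means — A: 4.5; B: 1.89; C: 1.36.
E[X] = 0.26·4.5 + 0.58·1.89 + 0.16·1.36 = 2.4838.

2.4838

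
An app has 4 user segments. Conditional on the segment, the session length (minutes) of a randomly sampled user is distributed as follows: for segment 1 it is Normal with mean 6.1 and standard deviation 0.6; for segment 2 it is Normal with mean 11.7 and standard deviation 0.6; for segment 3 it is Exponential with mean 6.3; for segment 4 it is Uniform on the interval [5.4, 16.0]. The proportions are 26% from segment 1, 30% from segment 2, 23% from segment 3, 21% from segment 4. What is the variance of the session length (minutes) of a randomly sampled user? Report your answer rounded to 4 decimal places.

Per component, 1: μ=6.1, E[X²]=37.57; 2: μ=11.7, E[X²]=137.25; 3: μ=6.3, E[X²]=79.38; 4: μ=10.7, E[X²]=123.853.
E[X] = 0.26·6.1 + 0.3·11.7 + 0.23·6.3 + 0.21·10.7 = 8.792.
E[X²] = 0.26·37.57 + 0.3·137.25 + 0.23·79.38 + 0.21·123.853 = 95.2098.
Var(X) = E[X²] − (E[X])² = 95.2098 − 77.2993 = 17.9105.

17.9105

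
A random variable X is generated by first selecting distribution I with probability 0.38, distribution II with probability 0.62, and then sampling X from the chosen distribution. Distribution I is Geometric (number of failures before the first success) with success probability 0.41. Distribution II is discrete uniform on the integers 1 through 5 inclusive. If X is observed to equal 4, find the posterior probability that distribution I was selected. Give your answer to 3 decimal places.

0.132

Likelihoods P(X=4 | ·): I: 0.0496812; II: 0.2.
Posterior ∝ prior × likelihood. Numerator for I: 0.38·0.0496812 = 0.0188788.
Normalizing constant: 0.38·0.0496812 + 0.62·0.2 = 0.142879.
P(I | observation) = 0.0188788 / 0.142879 = 0.132132.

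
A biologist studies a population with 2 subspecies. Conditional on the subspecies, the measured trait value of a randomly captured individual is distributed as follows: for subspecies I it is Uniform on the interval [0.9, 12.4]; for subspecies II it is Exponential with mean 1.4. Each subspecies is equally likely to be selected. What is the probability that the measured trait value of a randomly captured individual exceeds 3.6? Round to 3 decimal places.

Conditional on each subspecies, P(X > 3.6): I: 0.765217; II: 0.0764263.
By total probability, P(X > 3.6) = 0.5·0.765217 + 0.5·0.0764263 = 0.420822.

0.421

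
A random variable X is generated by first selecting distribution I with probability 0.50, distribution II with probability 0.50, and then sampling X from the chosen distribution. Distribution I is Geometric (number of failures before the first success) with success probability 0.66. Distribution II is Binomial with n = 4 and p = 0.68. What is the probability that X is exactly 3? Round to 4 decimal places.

0.2142

Conditional on each component, P(X = 3): I: 0.0259406; II: 0.402473.
By total probability, P(X = 3) = 0.5·0.0259406 + 0.5·0.402473 = 0.214207.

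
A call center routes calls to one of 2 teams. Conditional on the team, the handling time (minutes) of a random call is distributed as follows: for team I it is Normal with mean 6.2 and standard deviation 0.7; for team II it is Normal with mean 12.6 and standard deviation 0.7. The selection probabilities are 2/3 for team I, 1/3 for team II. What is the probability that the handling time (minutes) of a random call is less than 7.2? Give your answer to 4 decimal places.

0.6156

Conditional on each team, P(X < 7.2): I: 0.923436; II: 6.10623e-15.
By total probability, P(X < 7.2) = 0.666667·0.923436 + 0.333333·6.10623e-15 = 0.615624.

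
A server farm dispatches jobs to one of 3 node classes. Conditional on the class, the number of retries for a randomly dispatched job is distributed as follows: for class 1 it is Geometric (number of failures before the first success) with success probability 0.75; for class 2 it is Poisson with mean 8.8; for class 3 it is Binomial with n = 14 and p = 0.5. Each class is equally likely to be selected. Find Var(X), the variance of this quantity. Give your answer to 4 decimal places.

17.5114

Per component, 1: μ=0.333333, E[X²]=0.555556; 2: μ=8.8, E[X²]=86.24; 3: μ=7, E[X²]=52.5.
E[X] = 0.333333·0.333333 + 0.333333·8.8 + 0.333333·7 = 5.37778.
E[X²] = 0.333333·0.555556 + 0.333333·86.24 + 0.333333·52.5 = 46.4319.
Var(X) = E[X²] − (E[X])² = 46.4319 − 28.9205 = 17.5114.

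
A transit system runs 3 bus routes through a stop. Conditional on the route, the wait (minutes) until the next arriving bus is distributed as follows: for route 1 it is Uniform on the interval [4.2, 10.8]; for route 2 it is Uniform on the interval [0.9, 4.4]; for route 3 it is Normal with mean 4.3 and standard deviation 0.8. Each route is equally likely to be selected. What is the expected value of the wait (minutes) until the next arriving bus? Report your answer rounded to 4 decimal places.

4.8167

Component means — 1: 7.5; 2: 2.65; 3: 4.3.
E[X] = 0.333333·7.5 + 0.333333·2.65 + 0.333333·4.3 = 4.81667.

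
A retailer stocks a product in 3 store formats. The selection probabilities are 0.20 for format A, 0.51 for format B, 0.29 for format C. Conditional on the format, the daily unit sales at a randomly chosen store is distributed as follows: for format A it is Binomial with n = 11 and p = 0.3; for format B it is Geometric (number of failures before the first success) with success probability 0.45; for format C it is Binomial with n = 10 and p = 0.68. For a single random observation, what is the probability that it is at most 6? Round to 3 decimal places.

0.815

Conditional on each format, P(X ≤ 6): A: 0.978381; B: 0.984776; C: 0.404363.
By total probability, P(X ≤ 6) = 0.2·0.978381 + 0.51·0.984776 + 0.29·0.404363 = 0.815177.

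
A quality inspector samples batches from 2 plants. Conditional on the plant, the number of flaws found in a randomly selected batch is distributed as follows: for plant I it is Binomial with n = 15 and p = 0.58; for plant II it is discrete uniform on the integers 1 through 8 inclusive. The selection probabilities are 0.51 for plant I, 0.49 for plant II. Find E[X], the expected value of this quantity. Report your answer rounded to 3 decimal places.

6.642

Component means — I: 8.7; II: 4.5.
E[X] = 0.51·8.7 + 0.49·4.5 = 6.642.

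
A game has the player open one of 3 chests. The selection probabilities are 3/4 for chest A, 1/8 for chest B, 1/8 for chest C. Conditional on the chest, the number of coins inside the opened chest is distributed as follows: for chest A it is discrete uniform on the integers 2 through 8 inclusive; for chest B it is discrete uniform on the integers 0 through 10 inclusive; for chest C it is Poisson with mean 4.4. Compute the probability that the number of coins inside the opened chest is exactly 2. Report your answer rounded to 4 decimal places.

0.1334

Conditional on each chest, P(X = 2): A: 0.142857; B: 0.0909091; C: 0.118845.
By total probability, P(X = 2) = 0.75·0.142857 + 0.125·0.0909091 + 0.125·0.118845 = 0.133362.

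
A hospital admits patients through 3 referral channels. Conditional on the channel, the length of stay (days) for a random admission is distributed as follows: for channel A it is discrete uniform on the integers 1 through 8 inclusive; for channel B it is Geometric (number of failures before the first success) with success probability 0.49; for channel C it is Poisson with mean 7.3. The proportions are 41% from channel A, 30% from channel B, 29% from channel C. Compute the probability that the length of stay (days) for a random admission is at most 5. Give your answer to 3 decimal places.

Conditional on each channel, P(X ≤ 5): A: 0.625; B: 0.982404; C: 0.264043.
By total probability, P(X ≤ 5) = 0.41·0.625 + 0.3·0.982404 + 0.29·0.264043 = 0.627544.

0.628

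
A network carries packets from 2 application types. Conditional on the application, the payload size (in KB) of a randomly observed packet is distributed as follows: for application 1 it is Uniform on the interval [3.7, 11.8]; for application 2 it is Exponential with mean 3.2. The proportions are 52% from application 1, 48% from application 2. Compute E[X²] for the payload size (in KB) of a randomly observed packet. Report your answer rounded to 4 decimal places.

For each component E[X²] = Var + (mean)², giving 1: 65.53; 2: 20.48.
Overall E[X²] = 0.52·65.53 + 0.48·20.48 = 43.906.

43.9060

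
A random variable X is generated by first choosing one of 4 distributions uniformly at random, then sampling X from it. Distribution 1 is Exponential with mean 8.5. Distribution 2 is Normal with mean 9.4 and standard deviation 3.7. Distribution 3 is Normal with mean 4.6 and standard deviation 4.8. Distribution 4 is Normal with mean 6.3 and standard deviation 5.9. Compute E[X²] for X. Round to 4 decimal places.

For each component E[X²] = Var + (mean)², giving 1: 144.5; 2: 102.05; 3: 44.2; 4: 74.5.
Overall E[X²] = 0.25·144.5 + 0.25·102.05 + 0.25·44.2 + 0.25·74.5 = 91.3125.

91.3125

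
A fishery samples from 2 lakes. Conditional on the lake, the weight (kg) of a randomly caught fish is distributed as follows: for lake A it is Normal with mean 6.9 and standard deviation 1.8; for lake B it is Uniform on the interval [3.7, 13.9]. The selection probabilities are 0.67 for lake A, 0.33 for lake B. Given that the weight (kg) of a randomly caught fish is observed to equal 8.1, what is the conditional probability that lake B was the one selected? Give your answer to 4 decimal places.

Likelihoods f(8.1 | ·): A: 0.177471; B: 0.0980392.
Posterior ∝ prior × likelihood. Numerator for B: 0.33·0.0980392 = 0.0323529.
Normalizing constant: 0.67·0.177471 + 0.33·0.0980392 = 0.151259.
P(B | observation) = 0.0323529 / 0.151259 = 0.213892.

0.2139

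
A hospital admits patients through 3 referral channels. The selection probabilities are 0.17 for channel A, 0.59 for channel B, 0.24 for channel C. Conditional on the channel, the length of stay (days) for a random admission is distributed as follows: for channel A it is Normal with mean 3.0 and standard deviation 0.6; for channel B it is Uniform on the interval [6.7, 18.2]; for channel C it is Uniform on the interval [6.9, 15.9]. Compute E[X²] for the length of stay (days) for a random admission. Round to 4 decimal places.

132.3554

For each component E[X²] = Var + (mean)², giving A: 9.36; B: 166.023; C: 136.71.
Overall E[X²] = 0.17·9.36 + 0.59·166.023 + 0.24·136.71 = 132.355.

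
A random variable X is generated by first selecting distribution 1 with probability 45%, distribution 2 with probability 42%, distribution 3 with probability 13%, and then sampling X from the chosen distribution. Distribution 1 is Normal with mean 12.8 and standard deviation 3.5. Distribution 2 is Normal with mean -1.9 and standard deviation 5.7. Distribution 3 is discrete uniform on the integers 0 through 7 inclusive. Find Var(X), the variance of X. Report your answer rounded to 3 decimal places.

Per component, 1: μ=12.8, E[X²]=176.09; 2: μ=-1.9, E[X²]=36.1; 3: μ=3.5, E[X²]=17.5.
E[X] = 0.45·12.8 + 0.42·-1.9 + 0.13·3.5 = 5.417.
E[X²] = 0.45·176.09 + 0.42·36.1 + 0.13·17.5 = 96.6775.
Var(X) = E[X²] − (E[X])² = 96.6775 − 29.3439 = 67.3336.

67.334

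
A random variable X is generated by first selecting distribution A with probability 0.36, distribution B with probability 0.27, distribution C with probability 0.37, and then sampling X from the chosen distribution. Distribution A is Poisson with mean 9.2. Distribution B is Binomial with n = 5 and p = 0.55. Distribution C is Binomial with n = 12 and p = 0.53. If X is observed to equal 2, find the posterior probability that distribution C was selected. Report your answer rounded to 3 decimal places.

0.045

Likelihoods P(X=2 | ·): A: 0.00427599; B: 0.275653; C: 0.00975156.
Posterior ∝ prior × likelihood. Numerator for C: 0.37·0.00975156 = 0.00360808.
Normalizing constant: 0.36·0.00427599 + 0.27·0.275653 + 0.37·0.00975156 = 0.0795738.
P(C | observation) = 0.00360808 / 0.0795738 = 0.0453426.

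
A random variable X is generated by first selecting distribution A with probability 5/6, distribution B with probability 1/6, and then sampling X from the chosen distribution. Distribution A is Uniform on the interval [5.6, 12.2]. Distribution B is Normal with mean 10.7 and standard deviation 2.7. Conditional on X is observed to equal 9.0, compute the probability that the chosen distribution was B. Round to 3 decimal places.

Likelihoods f(9.0 | ·): A: 0.151515; B: 0.121189.
Posterior ∝ prior × likelihood. Numerator for B: 0.166667·0.121189 = 0.0201981.
Normalizing constant: 0.833333·0.151515 + 0.166667·0.121189 = 0.146461.
P(B | observation) = 0.0201981 / 0.146461 = 0.137908.

0.138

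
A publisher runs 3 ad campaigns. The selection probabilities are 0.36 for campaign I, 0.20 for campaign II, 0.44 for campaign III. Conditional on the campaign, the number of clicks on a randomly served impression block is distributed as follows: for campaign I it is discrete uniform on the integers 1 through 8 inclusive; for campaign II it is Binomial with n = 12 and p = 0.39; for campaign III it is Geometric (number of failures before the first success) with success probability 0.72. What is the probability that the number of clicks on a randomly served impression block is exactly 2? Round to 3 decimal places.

0.084

Conditional on each campaign, P(X = 2): I: 0.125; II: 0.0716096; III: 0.056448.
By total probability, P(X = 2) = 0.36·0.125 + 0.2·0.0716096 + 0.44·0.056448 = 0.084159.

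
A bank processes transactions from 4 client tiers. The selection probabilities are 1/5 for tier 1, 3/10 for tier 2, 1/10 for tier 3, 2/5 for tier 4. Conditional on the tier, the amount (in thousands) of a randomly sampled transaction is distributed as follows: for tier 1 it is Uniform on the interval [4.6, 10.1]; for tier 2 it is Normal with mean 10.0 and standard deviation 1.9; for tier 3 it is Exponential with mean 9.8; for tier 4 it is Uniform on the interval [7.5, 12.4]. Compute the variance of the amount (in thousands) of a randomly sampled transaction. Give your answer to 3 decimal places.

13.076

Per component, 1: μ=7.35, E[X²]=56.5433; 2: μ=10, E[X²]=103.61; 3: μ=9.8, E[X²]=192.08; 4: μ=9.95, E[X²]=101.003.
E[X] = 0.2·7.35 + 0.3·10 + 0.1·9.8 + 0.4·9.95 = 9.43.
E[X²] = 0.2·56.5433 + 0.3·103.61 + 0.1·192.08 + 0.4·101.003 = 102.001.
Var(X) = E[X²] − (E[X])² = 102.001 − 88.9249 = 13.0761.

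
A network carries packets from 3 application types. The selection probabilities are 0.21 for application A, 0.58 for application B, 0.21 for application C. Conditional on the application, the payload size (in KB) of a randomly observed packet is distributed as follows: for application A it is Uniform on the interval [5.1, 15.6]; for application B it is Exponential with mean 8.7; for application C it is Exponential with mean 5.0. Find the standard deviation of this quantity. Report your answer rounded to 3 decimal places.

Per component, A: μ=10.35, E[X²]=116.31; B: μ=8.7, E[X²]=151.38; C: μ=5, E[X²]=50.
E[X] = 0.21·10.35 + 0.58·8.7 + 0.21·5 = 8.2695.
E[X²] = 0.21·116.31 + 0.58·151.38 + 0.21·50 = 122.725.
Var(X) = E[X²] − (E[X])² = 122.725 − 68.3846 = 54.3409.
SD(X) = √54.3409 = 7.37163.

7.372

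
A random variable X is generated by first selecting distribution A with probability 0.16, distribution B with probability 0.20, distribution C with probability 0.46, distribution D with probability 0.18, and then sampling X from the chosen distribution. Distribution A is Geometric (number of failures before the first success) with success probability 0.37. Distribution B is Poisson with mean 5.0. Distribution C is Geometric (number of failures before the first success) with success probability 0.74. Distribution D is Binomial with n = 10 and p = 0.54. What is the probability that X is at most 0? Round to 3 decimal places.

0.401

Conditional on each component, P(X ≤ 0): A: 0.37; B: 0.00673795; C: 0.74; D: 0.000424207.
By total probability, P(X ≤ 0) = 0.16·0.37 + 0.2·0.00673795 + 0.46·0.74 + 0.18·0.000424207 = 0.401024.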